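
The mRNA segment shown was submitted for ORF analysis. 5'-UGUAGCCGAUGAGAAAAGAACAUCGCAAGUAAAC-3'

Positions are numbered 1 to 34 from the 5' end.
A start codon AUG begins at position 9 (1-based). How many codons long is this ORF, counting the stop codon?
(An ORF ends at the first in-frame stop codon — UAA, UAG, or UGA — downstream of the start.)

8

Codons from position 9: AUG (9–11), AGA (12–14), AAA (15–17), GAA (18–20), CAU (21–23), CGC (24–26), AAG (27–29), UAA (30–32).
UAA is the first in-frame stop; that's 8 codons including the stop.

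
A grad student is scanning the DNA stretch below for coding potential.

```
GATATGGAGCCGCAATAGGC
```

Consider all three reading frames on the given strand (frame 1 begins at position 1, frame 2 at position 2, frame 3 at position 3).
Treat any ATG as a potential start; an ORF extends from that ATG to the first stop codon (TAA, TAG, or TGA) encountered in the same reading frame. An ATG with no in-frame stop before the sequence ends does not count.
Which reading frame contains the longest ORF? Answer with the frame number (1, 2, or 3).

1

Frame 1: GAT ATG GAG CCG CAA TAG — ATG at 4, stop TAG at 16 → 15 nt.
Frame 2: ATA TGG AGC CGC AAT AGG — no ATG→stop ORF.
Frame 3: TAT GGA GCC GCA ATA GGC — no ATG→stop ORF.
Longest ORF is 15 nt in frame 1 (positions 4–18).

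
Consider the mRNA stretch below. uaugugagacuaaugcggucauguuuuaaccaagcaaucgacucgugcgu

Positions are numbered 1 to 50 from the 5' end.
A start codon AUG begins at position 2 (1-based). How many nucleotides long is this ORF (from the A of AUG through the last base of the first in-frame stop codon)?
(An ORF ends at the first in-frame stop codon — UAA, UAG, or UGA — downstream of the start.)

Codons from position 2: AUG (2–4), UGA (5–7).
UGA is the first in-frame stop; ORF spans 2–7, 6 nucleotides.

6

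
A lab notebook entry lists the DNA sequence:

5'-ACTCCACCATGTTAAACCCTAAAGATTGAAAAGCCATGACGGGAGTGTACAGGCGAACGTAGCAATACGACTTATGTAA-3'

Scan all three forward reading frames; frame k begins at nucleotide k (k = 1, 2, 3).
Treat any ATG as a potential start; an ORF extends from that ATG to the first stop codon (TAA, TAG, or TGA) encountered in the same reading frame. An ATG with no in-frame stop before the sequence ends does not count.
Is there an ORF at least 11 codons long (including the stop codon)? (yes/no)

no

Frame 1: ACT CCA CCA TGT TAA ACC CTA AAG ATT GAA AAG CCA TGA CGG GAG TGT ACA GGC GAA CGT AGC AAT ACG ACT TAT GTA — no ATG→stop ORF.
Frame 2: CTC CAC CAT GTT AAA CCC TAA AGA TTG AAA AGC CAT GAC GGG AGT GTA CAG GCG AAC GTA GCA ATA CGA CTT ATG TAA — ATG at 74, stop TAA at 77 → 6 nt.
Frame 3: TCC ACC ATG TTA AAC CCT AAA GAT TGA AAA GCC ATG ACG GGA GTG TAC AGG CGA ACG TAG CAA TAC GAC TTA TGT — ATG at 9, stop TGA at 27 → 21 nt; ATG at 36, stop TAG at 60 → 27 nt.
Largest ORF found is 9 codons < 11, so no.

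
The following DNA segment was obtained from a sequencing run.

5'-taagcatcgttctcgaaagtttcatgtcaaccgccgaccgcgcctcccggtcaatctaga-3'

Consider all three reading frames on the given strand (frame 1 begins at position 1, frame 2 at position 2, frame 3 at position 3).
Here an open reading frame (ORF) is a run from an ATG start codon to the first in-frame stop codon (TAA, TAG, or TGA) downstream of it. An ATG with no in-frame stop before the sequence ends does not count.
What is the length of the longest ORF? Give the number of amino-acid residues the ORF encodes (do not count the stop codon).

Frame 1: TAA GCA TCG TTC TCG AAA GTT TCA TGT CAA CCG CCG ACC GCG CCT CCC GGT CAA TCT AGA — no ATG→stop ORF.
Frame 2: AAG CAT CGT TCT CGA AAG TTT CAT GTC AAC CGC CGA CCG CGC CTC CCG GTC AAT CTA — no ATG→stop ORF.
Frame 3: AGC ATC GTT CTC GAA AGT TTC ATG TCA ACC GCC GAC CGC GCC TCC CGG TCA ATC TAG — ATG at 24, stop TAG at 57 → 36 nt.
Longest: frame 3, positions 24–59, 36 nt = 12 codons = 11 aa. → 11 amino acids.

11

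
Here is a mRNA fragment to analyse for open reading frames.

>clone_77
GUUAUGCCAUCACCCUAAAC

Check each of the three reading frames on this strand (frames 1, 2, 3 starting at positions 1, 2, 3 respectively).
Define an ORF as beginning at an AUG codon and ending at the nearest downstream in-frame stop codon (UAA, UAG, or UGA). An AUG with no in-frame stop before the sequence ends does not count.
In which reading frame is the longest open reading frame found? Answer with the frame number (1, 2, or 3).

1

Frame 1: GUU AUG CCA UCA CCC UAA — AUG at 4, stop UAA at 16 → 15 nt.
Frame 2: UUA UGC CAU CAC CCU AAA — no AUG→stop ORF.
Frame 3: UAU GCC AUC ACC CUA AAC — no AUG→stop ORF.
Longest ORF is 15 nt in frame 1 (positions 4–18).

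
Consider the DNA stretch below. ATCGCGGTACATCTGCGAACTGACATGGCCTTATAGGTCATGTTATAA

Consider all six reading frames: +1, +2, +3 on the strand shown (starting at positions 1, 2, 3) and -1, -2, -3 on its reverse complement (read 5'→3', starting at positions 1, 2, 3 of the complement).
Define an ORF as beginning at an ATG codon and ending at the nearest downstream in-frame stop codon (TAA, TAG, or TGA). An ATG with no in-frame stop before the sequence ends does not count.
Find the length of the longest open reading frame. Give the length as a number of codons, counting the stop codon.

4

Reverse complement (5'→3'): TTATAACATGACCTATAAGGCCATGTCAGTTCGCAGATGTACCGCGAT
Frame +1: ATC GCG GTA CAT CTG CGA ACT GAC ATG GCC TTA TAG GTC ATG TTA TAA — ATG at 25, stop TAG at 34 → 12 nt; ATG at 40, stop TAA at 46 → 9 nt.
Frame +2: TCG CGG TAC ATC TGC GAA CTG ACA TGG CCT TAT AGG TCA TGT TAT — no ATG→stop ORF.
Frame +3: CGC GGT ACA TCT GCG AAC TGA CAT GGC CTT ATA GGT CAT GTT ATA — no ATG→stop ORF.
Frame -1: TTA TAA CAT GAC CTA TAA GGC CAT GTC AGT TCG CAG ATG TAC CGC GAT — no ATG→stop ORF.
Frame -2: TAT AAC ATG ACC TAT AAG GCC ATG TCA GTT CGC AGA TGT ACC GCG — no ATG→stop ORF.
Frame -3: ATA ACA TGA CCT ATA AGG CCA TGT CAG TTC GCA GAT GTA CCG CGA — no ATG→stop ORF.
Longest: frame +1, positions 25–36, 12 nt = 4 codons = 3 aa. → 4 codons.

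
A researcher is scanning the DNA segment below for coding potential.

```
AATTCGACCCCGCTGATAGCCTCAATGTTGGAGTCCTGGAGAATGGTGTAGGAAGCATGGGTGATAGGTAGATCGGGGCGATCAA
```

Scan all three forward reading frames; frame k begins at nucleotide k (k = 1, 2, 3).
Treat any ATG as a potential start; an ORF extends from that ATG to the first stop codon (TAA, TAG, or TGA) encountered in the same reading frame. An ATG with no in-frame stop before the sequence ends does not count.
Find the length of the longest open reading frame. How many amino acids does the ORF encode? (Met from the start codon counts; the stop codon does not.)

Frame 1: AAT TCG ACC CCG CTG ATA GCC TCA ATG TTG GAG TCC TGG AGA ATG GTG TAG GAA GCA TGG GTG ATA GGT AGA TCG GGG CGA TCA — ATG at 25, stop TAG at 49 → 27 nt; ATG at 43, stop TAG at 49 → 9 nt.
Frame 2: ATT CGA CCC CGC TGA TAG CCT CAA TGT TGG AGT CCT GGA GAA TGG TGT AGG AAG CAT GGG TGA TAG GTA GAT CGG GGC GAT CAA — no ATG→stop ORF.
Frame 3: TTC GAC CCC GCT GAT AGC CTC AAT GTT GGA GTC CTG GAG AAT GGT GTA GGA AGC ATG GGT GAT AGG TAG ATC GGG GCG ATC — ATG at 57, stop TAG at 69 → 15 nt.
Longest: frame 1, positions 25–51, 27 nt = 9 codons = 8 aa. → 8 amino acids.

8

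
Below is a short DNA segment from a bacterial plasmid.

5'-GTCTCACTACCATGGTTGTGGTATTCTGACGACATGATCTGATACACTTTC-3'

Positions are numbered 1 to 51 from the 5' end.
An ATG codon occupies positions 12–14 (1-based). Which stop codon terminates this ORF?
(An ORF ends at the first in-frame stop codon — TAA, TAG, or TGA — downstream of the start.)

TGA

Codons from position 12: ATG (12–14), GTT (15–17), GTG (18–20), GTA (21–23), TTC (24–26), TGA (27–29).
The first in-frame stop codon is TGA.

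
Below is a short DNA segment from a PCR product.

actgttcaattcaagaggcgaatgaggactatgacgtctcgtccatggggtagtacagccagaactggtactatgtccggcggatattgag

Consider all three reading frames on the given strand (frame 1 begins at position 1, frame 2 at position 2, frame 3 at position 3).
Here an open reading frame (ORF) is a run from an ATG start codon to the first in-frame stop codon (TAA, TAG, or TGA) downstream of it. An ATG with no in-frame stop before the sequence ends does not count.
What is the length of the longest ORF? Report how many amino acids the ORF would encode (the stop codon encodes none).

22

Frame 1: ACT GTT CAA TTC AAG AGG CGA ATG AGG ACT ATG ACG TCT CGT CCA TGG GGT AGT ACA GCC AGA ACT GGT ACT ATG TCC GGC GGA TAT TGA — ATG at 22, stop TGA at 88 → 69 nt; ATG at 31, stop TGA at 88 → 60 nt; ATG at 73, stop TGA at 88 → 18 nt.
Frame 2: CTG TTC AAT TCA AGA GGC GAA TGA GGA CTA TGA CGT CTC GTC CAT GGG GTA GTA CAG CCA GAA CTG GTA CTA TGT CCG GCG GAT ATT GAG — no ATG→stop ORF.
Frame 3: TGT TCA ATT CAA GAG GCG AAT GAG GAC TAT GAC GTC TCG TCC ATG GGG TAG TAC AGC CAG AAC TGG TAC TAT GTC CGG CGG ATA TTG — ATG at 45, stop TAG at 51 → 9 nt.
Longest: frame 1, positions 22–90, 69 nt = 23 codons = 22 aa. → 22 amino acids.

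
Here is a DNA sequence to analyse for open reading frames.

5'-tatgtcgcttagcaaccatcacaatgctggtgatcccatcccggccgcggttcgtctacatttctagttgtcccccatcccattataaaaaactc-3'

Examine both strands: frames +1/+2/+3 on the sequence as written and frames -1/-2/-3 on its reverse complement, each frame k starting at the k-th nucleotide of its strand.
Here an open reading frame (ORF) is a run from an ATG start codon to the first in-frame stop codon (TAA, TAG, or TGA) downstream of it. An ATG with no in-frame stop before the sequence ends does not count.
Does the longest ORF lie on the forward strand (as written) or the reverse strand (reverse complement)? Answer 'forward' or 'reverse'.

Reverse complement (5'→3'): GAGTTTTTTATAATGGGATGGGGGACAACTAGAAATGTAGACGAACCGCGGCCGGGATGGGATCACCAGCATTGTGATGGTTGCTAAGCGACATA
Frame +1: TAT GTC GCT TAG CAA CCA TCA CAA TGC TGG TGA TCC CAT CCC GGC CGC GGT TCG TCT ACA TTT CTA GTT GTC CCC CAT CCC ATT ATA AAA AAC — no ATG→stop ORF.
Frame +2: ATG TCG CTT AGC AAC CAT CAC AAT GCT GGT GAT CCC ATC CCG GCC GCG GTT CGT CTA CAT TTC TAG TTG TCC CCC ATC CCA TTA TAA AAA ACT — ATG at 2, stop TAG at 65 → 66 nt.
Frame +3: TGT CGC TTA GCA ACC ATC ACA ATG CTG GTG ATC CCA TCC CGG CCG CGG TTC GTC TAC ATT TCT AGT TGT CCC CCA TCC CAT TAT AAA AAA CTC — no ATG→stop ORF.
Frame -1: GAG TTT TTT ATA ATG GGA TGG GGG ACA ACT AGA AAT GTA GAC GAA CCG CGG CCG GGA TGG GAT CAC CAG CAT TGT GAT GGT TGC TAA GCG ACA — ATG at 13, stop TAA at 85 → 75 nt.
Frame -2: AGT TTT TTA TAA TGG GAT GGG GGA CAA CTA GAA ATG TAG ACG AAC CGC GGC CGG GAT GGG ATC ACC AGC ATT GTG ATG GTT GCT AAG CGA CAT — ATG at 35, stop TAG at 38 → 6 nt.
Frame -3: GTT TTT TAT AAT GGG ATG GGG GAC AAC TAG AAA TGT AGA CGA ACC GCG GCC GGG ATG GGA TCA CCA GCA TTG TGA TGG TTG CTA AGC GAC ATA — ATG at 18, stop TAG at 30 → 15 nt; ATG at 57, stop TGA at 75 → 21 nt.
Forward-strand max 66 nt; reverse-strand max 75 nt. The reverse strand has the longer ORF.

reverse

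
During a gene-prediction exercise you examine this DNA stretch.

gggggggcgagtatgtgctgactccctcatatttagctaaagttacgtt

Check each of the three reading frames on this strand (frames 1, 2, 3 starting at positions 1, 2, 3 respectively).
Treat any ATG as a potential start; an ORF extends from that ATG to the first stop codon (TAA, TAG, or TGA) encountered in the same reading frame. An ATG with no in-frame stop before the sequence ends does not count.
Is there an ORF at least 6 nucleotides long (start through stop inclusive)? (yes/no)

yes

Frame 1: GGG GGG GCG AGT ATG TGC TGA CTC CCT CAT ATT TAG CTA AAG TTA CGT — ATG at 13, stop TGA at 19 → 9 nt.
Frame 2: GGG GGG CGA GTA TGT GCT GAC TCC CTC ATA TTT AGC TAA AGT TAC GTT — no ATG→stop ORF.
Frame 3: GGG GGC GAG TAT GTG CTG ACT CCC TCA TAT TTA GCT AAA GTT ACG — no ATG→stop ORF.
Frame 1 has an ORF of 9 nucleotides (positions 13–21) ≥ 6, so yes.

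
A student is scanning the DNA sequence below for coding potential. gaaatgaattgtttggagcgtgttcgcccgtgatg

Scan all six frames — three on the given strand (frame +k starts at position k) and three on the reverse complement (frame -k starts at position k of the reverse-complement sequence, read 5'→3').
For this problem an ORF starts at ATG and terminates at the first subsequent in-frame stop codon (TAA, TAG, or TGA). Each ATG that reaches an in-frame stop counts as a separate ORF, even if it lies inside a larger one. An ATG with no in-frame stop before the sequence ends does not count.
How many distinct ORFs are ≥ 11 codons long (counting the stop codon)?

0

Reverse complement (5'→3'): CATCACGGGCGAACACGCTCCAAACAATTCATTTC
Frame +1: GAA ATG AAT TGT TTG GAG CGT GTT CGC CCG TGA — ATG at 4, stop TGA at 31 → 30 nt.
Frame +2: AAA TGA ATT GTT TGG AGC GTG TTC GCC CGT GAT — no ATG→stop ORF.
Frame +3: AAT GAA TTG TTT GGA GCG TGT TCG CCC GTG ATG — no ATG→stop ORF.
Frame -1: CAT CAC GGG CGA ACA CGC TCC AAA CAA TTC ATT — no ATG→stop ORF.
Frame -2: ATC ACG GGC GAA CAC GCT CCA AAC AAT TCA TTT — no ATG→stop ORF.
Frame -3: TCA CGG GCG AAC ACG CTC CAA ACA ATT CAT TTC — no ATG→stop ORF.
No ORF reaches 11 codons. Count = 0.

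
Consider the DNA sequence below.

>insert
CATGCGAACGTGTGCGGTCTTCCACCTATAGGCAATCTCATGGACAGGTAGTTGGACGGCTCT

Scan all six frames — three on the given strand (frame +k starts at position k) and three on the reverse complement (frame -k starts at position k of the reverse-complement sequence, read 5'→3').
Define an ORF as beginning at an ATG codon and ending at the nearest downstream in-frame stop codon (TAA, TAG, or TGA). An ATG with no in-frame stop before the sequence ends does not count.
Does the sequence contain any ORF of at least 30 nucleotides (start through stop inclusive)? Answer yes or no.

yes

Reverse complement (5'→3'): AGAGCCGTCCAACTACCTGTCCATGAGATTGCCTATAGGTGGAAGACCGCACACGTTCGCATG
Frame +1: CAT GCG AAC GTG TGC GGT CTT CCA CCT ATA GGC AAT CTC ATG GAC AGG TAG TTG GAC GGC TCT — ATG at 40, stop TAG at 49 → 12 nt.
Frame +2: ATG CGA ACG TGT GCG GTC TTC CAC CTA TAG GCA ATC TCA TGG ACA GGT AGT TGG ACG GCT — ATG at 2, stop TAG at 29 → 30 nt.
Frame +3: TGC GAA CGT GTG CGG TCT TCC ACC TAT AGG CAA TCT CAT GGA CAG GTA GTT GGA CGG CTC — no ATG→stop ORF.
Frame -1: AGA GCC GTC CAA CTA CCT GTC CAT GAG ATT GCC TAT AGG TGG AAG ACC GCA CAC GTT CGC ATG — no ATG→stop ORF.
Frame -2: GAG CCG TCC AAC TAC CTG TCC ATG AGA TTG CCT ATA GGT GGA AGA CCG CAC ACG TTC GCA — no ATG→stop ORF.
Frame -3: AGC CGT CCA ACT ACC TGT CCA TGA GAT TGC CTA TAG GTG GAA GAC CGC ACA CGT TCG CAT — no ATG→stop ORF.
Frame +2 has an ORF of 30 nucleotides (positions 2–31) ≥ 30, so yes.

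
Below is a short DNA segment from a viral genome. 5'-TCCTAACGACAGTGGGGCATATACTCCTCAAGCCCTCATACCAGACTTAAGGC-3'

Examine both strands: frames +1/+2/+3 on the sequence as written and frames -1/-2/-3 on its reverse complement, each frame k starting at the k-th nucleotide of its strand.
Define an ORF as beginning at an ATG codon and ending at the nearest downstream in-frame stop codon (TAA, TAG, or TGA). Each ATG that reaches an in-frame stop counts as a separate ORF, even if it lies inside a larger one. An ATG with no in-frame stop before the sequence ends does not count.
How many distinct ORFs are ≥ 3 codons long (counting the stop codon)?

Reverse complement (5'→3'): GCCTTAAGTCTGGTATGAGGGCTTGAGGAGTATATGCCCCACTGTCGTTAGGA
Frame +1: TCC TAA CGA CAG TGG GGC ATA TAC TCC TCA AGC CCT CAT ACC AGA CTT AAG — no ATG→stop ORF.
Frame +2: CCT AAC GAC AGT GGG GCA TAT ACT CCT CAA GCC CTC ATA CCA GAC TTA AGG — no ATG→stop ORF.
Frame +3: CTA ACG ACA GTG GGG CAT ATA CTC CTC AAG CCC TCA TAC CAG ACT TAA GGC — no ATG→stop ORF.
Frame -1: GCC TTA AGT CTG GTA TGA GGG CTT GAG GAG TAT ATG CCC CAC TGT CGT TAG — ATG at 34, stop TAG at 49 → 18 nt.
Frame -2: CCT TAA GTC TGG TAT GAG GGC TTG AGG AGT ATA TGC CCC ACT GTC GTT AGG — no ATG→stop ORF.
Frame -3: CTT AAG TCT GGT ATG AGG GCT TGA GGA GTA TAT GCC CCA CTG TCG TTA GGA — ATG at 15, stop TGA at 24 → 12 nt.
ORFs ≥ 3 codons: frame -1 34–51 (6 codons), frame -3 15–26 (4 codons). Count = 2.

2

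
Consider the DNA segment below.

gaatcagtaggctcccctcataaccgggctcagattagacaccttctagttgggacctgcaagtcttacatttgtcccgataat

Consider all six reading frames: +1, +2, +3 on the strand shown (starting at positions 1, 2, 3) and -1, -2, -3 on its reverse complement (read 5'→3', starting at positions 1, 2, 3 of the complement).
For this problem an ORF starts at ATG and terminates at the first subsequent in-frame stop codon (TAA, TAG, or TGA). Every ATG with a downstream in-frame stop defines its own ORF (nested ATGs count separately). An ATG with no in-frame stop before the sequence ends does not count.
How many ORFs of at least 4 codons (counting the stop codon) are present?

Reverse complement (5'→3'): ATTATCGGGACAAATGTAAGACTTGCAGGTCCCAACTAGAAGGTGTCTAATCTGAGCCCGGTTATGAGGGGAGCCTACTGATTC
Frame +1: GAA TCA GTA GGC TCC CCT CAT AAC CGG GCT CAG ATT AGA CAC CTT CTA GTT GGG ACC TGC AAG TCT TAC ATT TGT CCC GAT AAT — no ATG→stop ORF.
Frame +2: AAT CAG TAG GCT CCC CTC ATA ACC GGG CTC AGA TTA GAC ACC TTC TAG TTG GGA CCT GCA AGT CTT ACA TTT GTC CCG ATA — no ATG→stop ORF.
Frame +3: ATC AGT AGG CTC CCC TCA TAA CCG GGC TCA GAT TAG ACA CCT TCT AGT TGG GAC CTG CAA GTC TTA CAT TTG TCC CGA TAA — no ATG→stop ORF.
Frame -1: ATT ATC GGG ACA AAT GTA AGA CTT GCA GGT CCC AAC TAG AAG GTG TCT AAT CTG AGC CCG GTT ATG AGG GGA GCC TAC TGA TTC — ATG at 64, stop TGA at 79 → 18 nt.
Frame -2: TTA TCG GGA CAA ATG TAA GAC TTG CAG GTC CCA ACT AGA AGG TGT CTA ATC TGA GCC CGG TTA TGA GGG GAG CCT ACT GAT — ATG at 14, stop TAA at 17 → 6 nt.
Frame -3: TAT CGG GAC AAA TGT AAG ACT TGC AGG TCC CAA CTA GAA GGT GTC TAA TCT GAG CCC GGT TAT GAG GGG AGC CTA CTG ATT — no ATG→stop ORF.
ORFs ≥ 4 codons: frame -1 64–81 (6 codons). Count = 1.

1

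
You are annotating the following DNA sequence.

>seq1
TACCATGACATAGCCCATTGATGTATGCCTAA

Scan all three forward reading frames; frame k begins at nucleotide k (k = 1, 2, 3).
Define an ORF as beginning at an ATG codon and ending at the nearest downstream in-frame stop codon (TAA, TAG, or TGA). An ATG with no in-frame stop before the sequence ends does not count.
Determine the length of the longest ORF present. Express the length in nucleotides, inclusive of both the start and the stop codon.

Frame 1: TAC CAT GAC ATA GCC CAT TGA TGT ATG CCT — no ATG→stop ORF.
Frame 2: ACC ATG ACA TAG CCC ATT GAT GTA TGC CTA — ATG at 5, stop TAG at 11 → 9 nt.
Frame 3: CCA TGA CAT AGC CCA TTG ATG TAT GCC TAA — ATG at 21, stop TAA at 30 → 12 nt.
Longest: frame 3, positions 21–32, 12 nt = 4 codons = 3 aa. → 12 nucleotides.

12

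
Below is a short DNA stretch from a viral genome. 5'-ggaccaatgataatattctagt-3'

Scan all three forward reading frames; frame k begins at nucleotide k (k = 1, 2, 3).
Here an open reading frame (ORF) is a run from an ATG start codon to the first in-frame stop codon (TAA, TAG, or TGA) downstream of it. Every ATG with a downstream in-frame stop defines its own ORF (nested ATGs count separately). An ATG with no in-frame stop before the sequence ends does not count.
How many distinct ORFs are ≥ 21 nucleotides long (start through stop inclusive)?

Frame 1: GGA CCA ATG ATA ATA TTC TAG — ATG at 7, stop TAG at 19 → 15 nt.
Frame 2: GAC CAA TGA TAA TAT TCT AGT — no ATG→stop ORF.
Frame 3: ACC AAT GAT AAT ATT CTA — no ATG→stop ORF.
No ORF reaches 21 nucleotides. Count = 0.

0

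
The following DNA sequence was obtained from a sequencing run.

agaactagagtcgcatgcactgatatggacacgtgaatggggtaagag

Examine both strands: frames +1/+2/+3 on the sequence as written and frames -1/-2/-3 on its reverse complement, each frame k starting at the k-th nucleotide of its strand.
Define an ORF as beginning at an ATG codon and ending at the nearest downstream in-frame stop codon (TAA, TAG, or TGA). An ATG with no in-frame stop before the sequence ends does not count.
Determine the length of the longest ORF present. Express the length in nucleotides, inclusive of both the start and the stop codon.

Reverse complement (5'→3'): CTCTTACCCCATTCACGTGTCCATATCAGTGCATGCGACTCTAGTTCT
Frame +1: AGA ACT AGA GTC GCA TGC ACT GAT ATG GAC ACG TGA ATG GGG TAA GAG — ATG at 25, stop TGA at 34 → 12 nt; ATG at 37, stop TAA at 43 → 9 nt.
Frame +2: GAA CTA GAG TCG CAT GCA CTG ATA TGG ACA CGT GAA TGG GGT AAG — no ATG→stop ORF.
Frame +3: AAC TAG AGT CGC ATG CAC TGA TAT GGA CAC GTG AAT GGG GTA AGA — ATG at 15, stop TGA at 21 → 9 nt.
Frame -1: CTC TTA CCC CAT TCA CGT GTC CAT ATC AGT GCA TGC GAC TCT AGT TCT — no ATG→stop ORF.
Frame -2: TCT TAC CCC ATT CAC GTG TCC ATA TCA GTG CAT GCG ACT CTA GTT — no ATG→stop ORF.
Frame -3: CTT ACC CCA TTC ACG TGT CCA TAT CAG TGC ATG CGA CTC TAG TTC — ATG at 33, stop TAG at 42 → 12 nt.
Longest: frame +1, positions 25–36, 12 nt = 4 codons = 3 aa. → 12 nucleotides.

12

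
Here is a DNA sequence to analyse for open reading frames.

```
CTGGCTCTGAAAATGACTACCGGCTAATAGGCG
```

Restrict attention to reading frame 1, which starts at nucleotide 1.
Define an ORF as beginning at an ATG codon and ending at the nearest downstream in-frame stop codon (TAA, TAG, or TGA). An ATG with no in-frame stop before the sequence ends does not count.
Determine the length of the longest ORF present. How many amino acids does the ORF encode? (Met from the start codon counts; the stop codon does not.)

4

Frame 1: CTG GCT CTG AAA ATG ACT ACC GGC TAA TAG GCG — ATG at 13, stop TAA at 25 → 15 nt.
Longest: frame 1, positions 13–27, 15 nt = 5 codons = 4 aa. → 4 amino acids.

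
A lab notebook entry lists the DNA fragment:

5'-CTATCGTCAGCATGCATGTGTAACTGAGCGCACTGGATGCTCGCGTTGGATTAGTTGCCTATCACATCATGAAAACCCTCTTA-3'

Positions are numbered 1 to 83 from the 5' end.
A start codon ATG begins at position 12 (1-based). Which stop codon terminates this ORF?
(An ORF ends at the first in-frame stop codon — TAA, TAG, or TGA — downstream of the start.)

Codons from position 12: ATG (12–14), CAT (15–17), GTG (18–20), TAA (21–23).
The first in-frame stop codon is TAA.

TAA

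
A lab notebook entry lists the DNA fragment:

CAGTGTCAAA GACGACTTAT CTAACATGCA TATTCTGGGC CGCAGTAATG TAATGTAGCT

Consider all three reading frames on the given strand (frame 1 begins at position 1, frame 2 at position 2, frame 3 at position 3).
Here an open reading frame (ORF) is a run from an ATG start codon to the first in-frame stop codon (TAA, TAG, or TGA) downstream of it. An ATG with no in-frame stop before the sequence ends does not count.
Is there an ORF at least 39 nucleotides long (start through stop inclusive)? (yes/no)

Frame 1: CAG TGT CAA AGA CGA CTT ATC TAA CAT GCA TAT TCT GGG CCG CAG TAA TGT AAT GTA GCT — no ATG→stop ORF.
Frame 2: AGT GTC AAA GAC GAC TTA TCT AAC ATG CAT ATT CTG GGC CGC AGT AAT GTA ATG TAG — ATG at 26, stop TAG at 56 → 33 nt; ATG at 53, stop TAG at 56 → 6 nt.
Frame 3: GTG TCA AAG ACG ACT TAT CTA ACA TGC ATA TTC TGG GCC GCA GTA ATG TAA TGT AGC — ATG at 48, stop TAA at 51 → 6 nt.
Largest ORF found is 33 nucleotides < 39, so no.

no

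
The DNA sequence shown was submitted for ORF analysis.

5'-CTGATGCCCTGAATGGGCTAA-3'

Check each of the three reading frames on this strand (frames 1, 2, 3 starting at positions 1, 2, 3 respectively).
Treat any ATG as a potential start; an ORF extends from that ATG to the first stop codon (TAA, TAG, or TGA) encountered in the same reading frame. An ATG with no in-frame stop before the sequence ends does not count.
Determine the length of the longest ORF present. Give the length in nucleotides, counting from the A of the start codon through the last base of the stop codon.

Frame 1: CTG ATG CCC TGA ATG GGC TAA — ATG at 4, stop TGA at 10 → 9 nt; ATG at 13, stop TAA at 19 → 9 nt.
Frame 2: TGA TGC CCT GAA TGG GCT — no ATG→stop ORF.
Frame 3: GAT GCC CTG AAT GGG CTA — no ATG→stop ORF.
Longest: frame 1, positions 4–12, 9 nt = 3 codons = 2 aa. → 9 nucleotides.

9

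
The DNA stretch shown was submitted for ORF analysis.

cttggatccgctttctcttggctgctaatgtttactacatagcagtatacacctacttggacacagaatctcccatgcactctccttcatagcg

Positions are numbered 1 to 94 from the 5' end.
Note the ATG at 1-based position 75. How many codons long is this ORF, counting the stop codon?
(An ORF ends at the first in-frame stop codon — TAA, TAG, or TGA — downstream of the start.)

Codons from position 75: ATG (75–77), CAC (78–80), TCT (81–83), CCT (84–86), TCA (87–89), TAG (90–92).
TAG is the first in-frame stop; that's 6 codons including the stop.

6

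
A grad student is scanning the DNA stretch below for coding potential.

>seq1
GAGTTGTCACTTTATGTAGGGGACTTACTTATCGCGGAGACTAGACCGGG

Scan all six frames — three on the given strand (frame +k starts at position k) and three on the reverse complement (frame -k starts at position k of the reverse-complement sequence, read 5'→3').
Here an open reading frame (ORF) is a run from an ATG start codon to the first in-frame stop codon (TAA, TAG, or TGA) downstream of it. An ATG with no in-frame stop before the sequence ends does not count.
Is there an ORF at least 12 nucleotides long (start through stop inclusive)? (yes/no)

Reverse complement (5'→3'): CCCGGTCTAGTCTCCGCGATAAGTAAGTCCCCTACATAAAGTGACAACTC
Frame +1: GAG TTG TCA CTT TAT GTA GGG GAC TTA CTT ATC GCG GAG ACT AGA CCG — no ATG→stop ORF.
Frame +2: AGT TGT CAC TTT ATG TAG GGG ACT TAC TTA TCG CGG AGA CTA GAC CGG — ATG at 14, stop TAG at 17 → 6 nt.
Frame +3: GTT GTC ACT TTA TGT AGG GGA CTT ACT TAT CGC GGA GAC TAG ACC GGG — no ATG→stop ORF.
Frame -1: CCC GGT CTA GTC TCC GCG ATA AGT AAG TCC CCT ACA TAA AGT GAC AAC — no ATG→stop ORF.
Frame -2: CCG GTC TAG TCT CCG CGA TAA GTA AGT CCC CTA CAT AAA GTG ACA ACT — no ATG→stop ORF.
Frame -3: CGG TCT AGT CTC CGC GAT AAG TAA GTC CCC TAC ATA AAG TGA CAA CTC — no ATG→stop ORF.
Largest ORF found is 6 nucleotides < 12, so no.

no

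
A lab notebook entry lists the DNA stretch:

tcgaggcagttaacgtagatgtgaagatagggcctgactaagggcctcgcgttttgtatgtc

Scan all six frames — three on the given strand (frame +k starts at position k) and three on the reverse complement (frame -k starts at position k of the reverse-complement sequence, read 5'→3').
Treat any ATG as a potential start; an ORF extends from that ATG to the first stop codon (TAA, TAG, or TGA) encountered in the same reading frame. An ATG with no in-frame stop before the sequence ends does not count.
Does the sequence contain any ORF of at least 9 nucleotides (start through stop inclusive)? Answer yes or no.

no

Reverse complement (5'→3'): GACATACAAAACGCGAGGCCCTTAGTCAGGCCCTATCTTCACATCTACGTTAACTGCCTCGA
Frame +1: TCG AGG CAG TTA ACG TAG ATG TGA AGA TAG GGC CTG ACT AAG GGC CTC GCG TTT TGT ATG — ATG at 19, stop TGA at 22 → 6 nt.
Frame +2: CGA GGC AGT TAA CGT AGA TGT GAA GAT AGG GCC TGA CTA AGG GCC TCG CGT TTT GTA TGT — no ATG→stop ORF.
Frame +3: GAG GCA GTT AAC GTA GAT GTG AAG ATA GGG CCT GAC TAA GGG CCT CGC GTT TTG TAT GTC — no ATG→stop ORF.
Frame -1: GAC ATA CAA AAC GCG AGG CCC TTA GTC AGG CCC TAT CTT CAC ATC TAC GTT AAC TGC CTC — no ATG→stop ORF.
Frame -2: ACA TAC AAA ACG CGA GGC CCT TAG TCA GGC CCT ATC TTC ACA TCT ACG TTA ACT GCC TCG — no ATG→stop ORF.
Frame -3: CAT ACA AAA CGC GAG GCC CTT AGT CAG GCC CTA TCT TCA CAT CTA CGT TAA CTG CCT CGA — no ATG→stop ORF.
Largest ORF found is 6 nucleotides < 9, so no.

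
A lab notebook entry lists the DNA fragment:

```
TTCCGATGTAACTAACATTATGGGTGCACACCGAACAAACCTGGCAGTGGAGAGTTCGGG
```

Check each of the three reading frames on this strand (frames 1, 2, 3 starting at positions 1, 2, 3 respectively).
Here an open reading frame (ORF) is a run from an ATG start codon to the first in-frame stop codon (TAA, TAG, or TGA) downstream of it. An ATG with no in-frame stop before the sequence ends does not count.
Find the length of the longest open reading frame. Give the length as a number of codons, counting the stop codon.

Frame 1: TTC CGA TGT AAC TAA CAT TAT GGG TGC ACA CCG AAC AAA CCT GGC AGT GGA GAG TTC GGG — no ATG→stop ORF.
Frame 2: TCC GAT GTA ACT AAC ATT ATG GGT GCA CAC CGA ACA AAC CTG GCA GTG GAG AGT TCG — no ATG→stop ORF.
Frame 3: CCG ATG TAA CTA ACA TTA TGG GTG CAC ACC GAA CAA ACC TGG CAG TGG AGA GTT CGG — ATG at 6, stop TAA at 9 → 6 nt.
Longest: frame 3, positions 6–11, 6 nt = 2 codons = 1 aa. → 2 codons.

2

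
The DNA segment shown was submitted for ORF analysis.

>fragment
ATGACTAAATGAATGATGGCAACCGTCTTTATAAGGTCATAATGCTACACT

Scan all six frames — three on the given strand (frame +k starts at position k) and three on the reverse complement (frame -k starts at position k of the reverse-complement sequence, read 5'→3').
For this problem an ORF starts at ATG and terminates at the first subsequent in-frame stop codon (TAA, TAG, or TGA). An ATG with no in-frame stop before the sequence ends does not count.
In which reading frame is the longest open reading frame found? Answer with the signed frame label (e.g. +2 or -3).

+1

Reverse complement (5'→3'): AGTGTAGCATTATGACCTTATAAAGACGGTTGCCATCATTCATTTAGTCAT
Frame +1: ATG ACT AAA TGA ATG ATG GCA ACC GTC TTT ATA AGG TCA TAA TGC TAC ACT — ATG at 1, stop TGA at 10 → 12 nt; ATG at 13, stop TAA at 40 → 30 nt; ATG at 16, stop TAA at 40 → 27 nt.
Frame +2: TGA CTA AAT GAA TGA TGG CAA CCG TCT TTA TAA GGT CAT AAT GCT ACA — no ATG→stop ORF.
Frame +3: GAC TAA ATG AAT GAT GGC AAC CGT CTT TAT AAG GTC ATA ATG CTA CAC — no ATG→stop ORF.
Frame -1: AGT GTA GCA TTA TGA CCT TAT AAA GAC GGT TGC CAT CAT TCA TTT AGT CAT — no ATG→stop ORF.
Frame -2: GTG TAG CAT TAT GAC CTT ATA AAG ACG GTT GCC ATC ATT CAT TTA GTC — no ATG→stop ORF.
Frame -3: TGT AGC ATT ATG ACC TTA TAA AGA CGG TTG CCA TCA TTC ATT TAG TCA — ATG at 12, stop TAA at 21 → 12 nt.
Longest ORF is 30 nt in frame +1 (positions 13–42).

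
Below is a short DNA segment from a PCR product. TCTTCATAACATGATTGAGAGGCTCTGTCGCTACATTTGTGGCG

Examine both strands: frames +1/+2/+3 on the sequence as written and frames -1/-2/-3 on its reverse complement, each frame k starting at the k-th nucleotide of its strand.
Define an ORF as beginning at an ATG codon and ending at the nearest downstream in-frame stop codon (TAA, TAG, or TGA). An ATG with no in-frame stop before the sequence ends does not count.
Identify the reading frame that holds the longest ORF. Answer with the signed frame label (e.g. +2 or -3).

-3

Reverse complement (5'→3'): CGCCACAAATGTAGCGACAGAGCCTCTCAATCATGTTATGAAGA
Frame +1: TCT TCA TAA CAT GAT TGA GAG GCT CTG TCG CTA CAT TTG TGG — no ATG→stop ORF.
Frame +2: CTT CAT AAC ATG ATT GAG AGG CTC TGT CGC TAC ATT TGT GGC — no ATG→stop ORF.
Frame +3: TTC ATA ACA TGA TTG AGA GGC TCT GTC GCT ACA TTT GTG GCG — no ATG→stop ORF.
Frame -1: CGC CAC AAA TGT AGC GAC AGA GCC TCT CAA TCA TGT TAT GAA — no ATG→stop ORF.
Frame -2: GCC ACA AAT GTA GCG ACA GAG CCT CTC AAT CAT GTT ATG AAG — no ATG→stop ORF.
Frame -3: CCA CAA ATG TAG CGA CAG AGC CTC TCA ATC ATG TTA TGA AGA — ATG at 9, stop TAG at 12 → 6 nt; ATG at 33, stop TGA at 39 → 9 nt.
Longest ORF is 9 nt in frame -3 (positions 33–41).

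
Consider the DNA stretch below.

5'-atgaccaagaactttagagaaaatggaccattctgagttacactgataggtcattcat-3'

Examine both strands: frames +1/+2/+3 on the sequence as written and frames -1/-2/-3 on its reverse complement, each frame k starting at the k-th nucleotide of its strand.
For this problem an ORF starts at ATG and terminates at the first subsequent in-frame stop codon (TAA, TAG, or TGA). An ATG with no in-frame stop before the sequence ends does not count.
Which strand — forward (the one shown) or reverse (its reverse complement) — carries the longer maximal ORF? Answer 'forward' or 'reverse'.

Reverse complement (5'→3'): ATGAATGACCTATCAGTGTAACTCAGAATGGTCCATTTTCTCTAAAGTTCTTGGTCAT
Frame +1: ATG ACC AAG AAC TTT AGA GAA AAT GGA CCA TTC TGA GTT ACA CTG ATA GGT CAT TCA — ATG at 1, stop TGA at 34 → 36 nt.
Frame +2: TGA CCA AGA ACT TTA GAG AAA ATG GAC CAT TCT GAG TTA CAC TGA TAG GTC ATT CAT — ATG at 23, stop TGA at 44 → 24 nt.
Frame +3: GAC CAA GAA CTT TAG AGA AAA TGG ACC ATT CTG AGT TAC ACT GAT AGG TCA TTC — no ATG→stop ORF.
Frame -1: ATG AAT GAC CTA TCA GTG TAA CTC AGA ATG GTC CAT TTT CTC TAA AGT TCT TGG TCA — ATG at 1, stop TAA at 19 → 21 nt; ATG at 28, stop TAA at 43 → 18 nt.
Frame -2: TGA ATG ACC TAT CAG TGT AAC TCA GAA TGG TCC ATT TTC TCT AAA GTT CTT GGT CAT — no ATG→stop ORF.
Frame -3: GAA TGA CCT ATC AGT GTA ACT CAG AAT GGT CCA TTT TCT CTA AAG TTC TTG GTC — no ATG→stop ORF.
Forward-strand max 36 nt; reverse-strand max 21 nt. The forward strand has the longer ORF.

forward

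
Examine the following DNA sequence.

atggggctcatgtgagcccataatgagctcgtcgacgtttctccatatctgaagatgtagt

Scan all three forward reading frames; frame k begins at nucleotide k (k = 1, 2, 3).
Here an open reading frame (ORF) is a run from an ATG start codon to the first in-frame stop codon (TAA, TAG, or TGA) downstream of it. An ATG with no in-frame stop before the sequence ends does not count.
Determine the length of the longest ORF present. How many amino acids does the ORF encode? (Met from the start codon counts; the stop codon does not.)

Frame 1: ATG GGG CTC ATG TGA GCC CAT AAT GAG CTC GTC GAC GTT TCT CCA TAT CTG AAG ATG TAG — ATG at 1, stop TGA at 13 → 15 nt; ATG at 10, stop TGA at 13 → 6 nt; ATG at 55, stop TAG at 58 → 6 nt.
Frame 2: TGG GGC TCA TGT GAG CCC ATA ATG AGC TCG TCG ACG TTT CTC CAT ATC TGA AGA TGT AGT — ATG at 23, stop TGA at 50 → 30 nt.
Frame 3: GGG GCT CAT GTG AGC CCA TAA TGA GCT CGT CGA CGT TTC TCC ATA TCT GAA GAT GTA — no ATG→stop ORF.
Longest: frame 2, positions 23–52, 30 nt = 10 codons = 9 aa. → 9 amino acids.

9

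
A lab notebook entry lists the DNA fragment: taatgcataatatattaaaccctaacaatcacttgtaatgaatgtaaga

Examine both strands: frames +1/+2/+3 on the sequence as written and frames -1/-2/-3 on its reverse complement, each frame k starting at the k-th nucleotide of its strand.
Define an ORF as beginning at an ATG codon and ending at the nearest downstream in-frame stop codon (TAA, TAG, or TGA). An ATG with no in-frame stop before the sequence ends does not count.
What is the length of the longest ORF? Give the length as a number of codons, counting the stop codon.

Reverse complement (5'→3'): TCTTACATTCATTACAAGTGATTGTTAGGGTTTAATATATTATGCATTA
Frame +1: TAA TGC ATA ATA TAT TAA ACC CTA ACA ATC ACT TGT AAT GAA TGT AAG — no ATG→stop ORF.
Frame +2: AAT GCA TAA TAT ATT AAA CCC TAA CAA TCA CTT GTA ATG AAT GTA AGA — no ATG→stop ORF.
Frame +3: ATG CAT AAT ATA TTA AAC CCT AAC AAT CAC TTG TAA TGA ATG TAA — ATG at 3, stop TAA at 36 → 36 nt; ATG at 42, stop TAA at 45 → 6 nt.
Frame -1: TCT TAC ATT CAT TAC AAG TGA TTG TTA GGG TTT AAT ATA TTA TGC ATT — no ATG→stop ORF.
Frame -2: CTT ACA TTC ATT ACA AGT GAT TGT TAG GGT TTA ATA TAT TAT GCA TTA — no ATG→stop ORF.
Frame -3: TTA CAT TCA TTA CAA GTG ATT GTT AGG GTT TAA TAT ATT ATG CAT — no ATG→stop ORF.
Longest: frame +3, positions 3–38, 36 nt = 12 codons = 11 aa. → 12 codons.

12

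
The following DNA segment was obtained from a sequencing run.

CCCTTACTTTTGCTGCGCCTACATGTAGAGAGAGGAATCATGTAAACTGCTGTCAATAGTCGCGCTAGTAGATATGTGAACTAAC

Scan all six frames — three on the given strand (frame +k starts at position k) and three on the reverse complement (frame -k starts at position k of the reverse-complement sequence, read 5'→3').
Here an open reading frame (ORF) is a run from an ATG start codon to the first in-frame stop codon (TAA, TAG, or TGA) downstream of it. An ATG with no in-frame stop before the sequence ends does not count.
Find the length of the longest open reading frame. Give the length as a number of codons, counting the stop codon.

Reverse complement (5'→3'): GTTAGTTCACATATCTACTAGCGCGACTATTGACAGCAGTTTACATGATTCCTCTCTCTACATGTAGGCGCAGCAAAAGTAAGGG
Frame +1: CCC TTA CTT TTG CTG CGC CTA CAT GTA GAG AGA GGA ATC ATG TAA ACT GCT GTC AAT AGT CGC GCT AGT AGA TAT GTG AAC TAA — ATG at 40, stop TAA at 43 → 6 nt.
Frame +2: CCT TAC TTT TGC TGC GCC TAC ATG TAG AGA GAG GAA TCA TGT AAA CTG CTG TCA ATA GTC GCG CTA GTA GAT ATG TGA ACT AAC — ATG at 23, stop TAG at 26 → 6 nt; ATG at 74, stop TGA at 77 → 6 nt.
Frame +3: CTT ACT TTT GCT GCG CCT ACA TGT AGA GAG AGG AAT CAT GTA AAC TGC TGT CAA TAG TCG CGC TAG TAG ATA TGT GAA CTA — no ATG→stop ORF.
Frame -1: GTT AGT TCA CAT ATC TAC TAG CGC GAC TAT TGA CAG CAG TTT ACA TGA TTC CTC TCT CTA CAT GTA GGC GCA GCA AAA GTA AGG — no ATG→stop ORF.
Frame -2: TTA GTT CAC ATA TCT ACT AGC GCG ACT ATT GAC AGC AGT TTA CAT GAT TCC TCT CTC TAC ATG TAG GCG CAG CAA AAG TAA GGG — ATG at 62, stop TAG at 65 → 6 nt.
Frame -3: TAG TTC ACA TAT CTA CTA GCG CGA CTA TTG ACA GCA GTT TAC ATG ATT CCT CTC TCT ACA TGT AGG CGC AGC AAA AGT AAG — no ATG→stop ORF.
Longest: frame +1, positions 40–45, 6 nt = 2 codons = 1 aa. → 2 codons.

2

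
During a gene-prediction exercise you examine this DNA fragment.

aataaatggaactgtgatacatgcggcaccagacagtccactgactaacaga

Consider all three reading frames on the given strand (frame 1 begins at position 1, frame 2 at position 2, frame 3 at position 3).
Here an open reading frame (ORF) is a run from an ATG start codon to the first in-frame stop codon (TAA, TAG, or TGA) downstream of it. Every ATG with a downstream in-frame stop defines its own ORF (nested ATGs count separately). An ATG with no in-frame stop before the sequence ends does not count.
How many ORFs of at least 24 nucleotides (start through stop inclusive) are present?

1

Frame 1: AAT AAA TGG AAC TGT GAT ACA TGC GGC ACC AGA CAG TCC ACT GAC TAA CAG — no ATG→stop ORF.
Frame 2: ATA AAT GGA ACT GTG ATA CAT GCG GCA CCA GAC AGT CCA CTG ACT AAC AGA — no ATG→stop ORF.
Frame 3: TAA ATG GAA CTG TGA TAC ATG CGG CAC CAG ACA GTC CAC TGA CTA ACA — ATG at 6, stop TGA at 15 → 12 nt; ATG at 21, stop TGA at 42 → 24 nt.
ORFs ≥ 24 nucleotides: frame 3 21–44 (24 nucleotides). Count = 1.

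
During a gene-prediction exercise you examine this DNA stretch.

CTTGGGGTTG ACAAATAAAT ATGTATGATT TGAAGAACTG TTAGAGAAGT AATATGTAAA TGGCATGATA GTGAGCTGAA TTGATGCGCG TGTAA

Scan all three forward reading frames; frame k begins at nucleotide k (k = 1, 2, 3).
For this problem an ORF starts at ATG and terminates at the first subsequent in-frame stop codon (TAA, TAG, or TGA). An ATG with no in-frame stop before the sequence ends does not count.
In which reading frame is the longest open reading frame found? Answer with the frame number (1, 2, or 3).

Frame 1: CTT GGG GTT GAC AAA TAA ATA TGT ATG ATT TGA AGA ACT GTT AGA GAA GTA ATA TGT AAA TGG CAT GAT AGT GAG CTG AAT TGA TGC GCG TGT — ATG at 25, stop TGA at 31 → 9 nt.
Frame 2: TTG GGG TTG ACA AAT AAA TAT GTA TGA TTT GAA GAA CTG TTA GAG AAG TAA TAT GTA AAT GGC ATG ATA GTG AGC TGA ATT GAT GCG CGT GTA — ATG at 65, stop TGA at 77 → 15 nt.
Frame 3: TGG GGT TGA CAA ATA AAT ATG TAT GAT TTG AAG AAC TGT TAG AGA AGT AAT ATG TAA ATG GCA TGA TAG TGA GCT GAA TTG ATG CGC GTG TAA — ATG at 21, stop TAG at 42 → 24 nt; ATG at 54, stop TAA at 57 → 6 nt; ATG at 60, stop TGA at 66 → 9 nt; ATG at 84, stop TAA at 93 → 12 nt.
Longest ORF is 24 nt in frame 3 (positions 21–44).

3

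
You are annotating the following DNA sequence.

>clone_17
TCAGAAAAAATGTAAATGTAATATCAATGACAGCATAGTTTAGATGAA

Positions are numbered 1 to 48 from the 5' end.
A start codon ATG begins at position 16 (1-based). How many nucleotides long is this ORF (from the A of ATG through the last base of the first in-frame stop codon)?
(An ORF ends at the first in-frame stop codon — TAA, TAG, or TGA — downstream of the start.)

Codons from position 16: ATG (16–18), TAA (19–21).
TAA is the first in-frame stop; ORF spans 16–21, 6 nucleotides.

6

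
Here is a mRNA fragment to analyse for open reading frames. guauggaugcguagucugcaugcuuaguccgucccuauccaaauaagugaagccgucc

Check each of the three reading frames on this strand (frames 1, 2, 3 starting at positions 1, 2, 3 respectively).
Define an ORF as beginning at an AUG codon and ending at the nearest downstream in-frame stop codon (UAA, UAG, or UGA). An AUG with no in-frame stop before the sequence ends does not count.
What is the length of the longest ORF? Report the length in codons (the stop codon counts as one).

Frame 1: GUA UGG AUG CGU AGU CUG CAU GCU UAG UCC GUC CCU AUC CAA AUA AGU GAA GCC GUC — AUG at 7, stop UAG at 25 → 21 nt.
Frame 2: UAU GGA UGC GUA GUC UGC AUG CUU AGU CCG UCC CUA UCC AAA UAA GUG AAG CCG UCC — AUG at 20, stop UAA at 44 → 27 nt.
Frame 3: AUG GAU GCG UAG UCU GCA UGC UUA GUC CGU CCC UAU CCA AAU AAG UGA AGC CGU — AUG at 3, stop UAG at 12 → 12 nt.
Longest: frame 2, positions 20–46, 27 nt = 9 codons = 8 aa. → 9 codons.

9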